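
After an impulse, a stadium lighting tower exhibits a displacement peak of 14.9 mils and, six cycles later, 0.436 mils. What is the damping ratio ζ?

Logarithmic decrement δ = (1/n)·ln(x₀/x_n) = (1/6)·ln(14.9/0.436) = (1/6)·ln(34.17) = 0.5886.
ζ = δ/√(4π² + δ²) = 0.5886/√(39.48 + 0.346) = 0.5886/6.311 = 0.09327.

0.0933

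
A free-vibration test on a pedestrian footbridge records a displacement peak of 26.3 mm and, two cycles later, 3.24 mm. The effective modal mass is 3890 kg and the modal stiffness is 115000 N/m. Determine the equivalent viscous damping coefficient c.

6950 N·s/m

Logarithmic decrement δ = (1/n)·ln(x₀/x_n) = (1/2)·ln(26.3/3.24) = (1/2)·ln(8.117) = 1.047.
ζ = δ/√(4π² + δ²) = 1.047/√(39.48 + 1.10) = 1.047/6.370 = 0.1644.
c = ζ · 2√(km) = 0.1644 × 2√(115000 × 3890) = 0.1644 × 42300 = 6953 N·s/m.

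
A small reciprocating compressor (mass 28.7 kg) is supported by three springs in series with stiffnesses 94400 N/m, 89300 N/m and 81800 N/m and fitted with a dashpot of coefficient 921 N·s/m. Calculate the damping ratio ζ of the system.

0.501

Series springs: 1/k_eq = 1/94400 + 1/89300 + 1/81800 = 3.402×10^-5, so k_eq = 29400 N/m.
ω_n = √(k_eq/m) = √(29400/28.7) = 32.00 rad/s.
Critical damping c_c = 2√(k_eq·m) = 2√(29400 × 28.7) = 1837 N·s/m, so ζ = c/c_c = 921/1837 = 0.5013.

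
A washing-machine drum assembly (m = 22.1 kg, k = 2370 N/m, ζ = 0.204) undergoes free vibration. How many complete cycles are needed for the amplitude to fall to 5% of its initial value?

3 cycles

Logarithmic decrement δ = 2πζ/√(1 − ζ²) = 2π × 0.2040/√(1 − 0.0416) = 1.309.
x_n/x₀ = e^(−nδ) ≤ 0.05; take ln: n ≥ ln(1/0.05)/δ = 2.996/1.309 = 2.288.
So 3 complete cycles are required.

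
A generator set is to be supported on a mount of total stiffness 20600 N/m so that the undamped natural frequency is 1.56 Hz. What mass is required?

ω_n = 2πf_n = 2π × 1.56 = 9.802 rad/s.
m = k/ω_n² = 20600/9.802² = 20600/96.07 = 214.4 kg.

214 kg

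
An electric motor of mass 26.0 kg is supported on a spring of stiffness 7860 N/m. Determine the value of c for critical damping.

c_c = 2√(k·m) = 2√(7860 × 26.0) = 2 × 452.1 = 904.1 N·s/m.

904 N·s/m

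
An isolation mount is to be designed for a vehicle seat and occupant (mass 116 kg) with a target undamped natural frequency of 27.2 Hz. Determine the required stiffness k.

ω_n = 2πf_n = 2π × 27.2 = 170.9 rad/s.
k = m·ω_n² = 116 × 170.9² = 116 × 29210 = 3388000 N/m.

3390000 N/m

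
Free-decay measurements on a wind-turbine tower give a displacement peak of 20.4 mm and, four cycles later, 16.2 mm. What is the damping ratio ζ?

0.00917

Logarithmic decrement δ = (1/n)·ln(x₀/x_n) = (1/4)·ln(20.4/16.2) = (1/4)·ln(1.259) = 0.05763.
ζ = δ/√(4π² + δ²) = 0.05763/√(39.48 + 0.00332) = 0.05763/6.283 = 0.009172.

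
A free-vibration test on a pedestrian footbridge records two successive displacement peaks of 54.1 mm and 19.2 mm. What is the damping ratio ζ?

Logarithmic decrement δ = (1/n)·ln(x₀/x_n) = (1/1)·ln(54.1/19.2) = (1/1)·ln(2.818) = 1.036.
ζ = δ/√(4π² + δ²) = 1.036/√(39.48 + 1.07) = 1.036/6.368 = 0.1627.

0.163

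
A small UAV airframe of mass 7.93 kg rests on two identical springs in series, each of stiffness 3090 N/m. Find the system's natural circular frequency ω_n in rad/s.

Series springs: 1/k_eq = 2/3090, so k_eq = 3090/2 = 1545 N/m.
ω_n = √(k_eq/m) = √(1545/7.93) = √194.8 = 13.96 rad/s.

14.0 rad/s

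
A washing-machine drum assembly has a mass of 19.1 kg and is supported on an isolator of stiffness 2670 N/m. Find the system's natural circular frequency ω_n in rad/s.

ω_n = √(k/m) = √(2670/19.1) = √139.8 = 11.82 rad/s.

11.8 rad/s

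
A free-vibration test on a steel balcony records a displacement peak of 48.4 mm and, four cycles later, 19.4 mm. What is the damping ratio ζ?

0.0364

Logarithmic decrement δ = (1/n)·ln(x₀/x_n) = (1/4)·ln(48.4/19.4) = (1/4)·ln(2.495) = 0.2286.
ζ = δ/√(4π² + δ²) = 0.2286/√(39.48 + 0.0522) = 0.2286/6.287 = 0.03635.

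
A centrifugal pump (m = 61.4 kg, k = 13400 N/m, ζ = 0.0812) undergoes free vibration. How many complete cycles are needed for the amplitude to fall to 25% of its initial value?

Logarithmic decrement δ = 2πζ/√(1 − ζ²) = 2π × 0.08120/√(1 − 0.00659) = 0.5119.
x_n/x₀ = e^(−nδ) ≤ 0.25; take ln: n ≥ ln(1/0.25)/δ = 1.386/0.5119 = 2.708.
So 3 complete cycles are required.

3 cycles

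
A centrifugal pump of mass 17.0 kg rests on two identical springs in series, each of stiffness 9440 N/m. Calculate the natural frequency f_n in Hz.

Series springs: 1/k_eq = 2/9440, so k_eq = 9440/2 = 4720 N/m.
ω_n = √(k_eq/m) = √(4720/17.0) = √277.6 = 16.66 rad/s.
f_n = ω_n/(2π) = 16.66/6.283 = 2.652 Hz.

2.65 Hz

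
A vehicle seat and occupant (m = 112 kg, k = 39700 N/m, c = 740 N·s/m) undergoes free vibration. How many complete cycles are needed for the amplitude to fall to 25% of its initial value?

2 cycles

ζ = c/(2√(km)) = 740/(2√(39700 × 112)) = 740/4217 = 0.1755.
Logarithmic decrement δ = 2πζ/√(1 − ζ²) = 2π × 0.1755/√(1 − 0.0308) = 1.120.
x_n/x₀ = e^(−nδ) ≤ 0.25; take ln: n ≥ ln(1/0.25)/δ = 1.386/1.120 = 1.238.
So 2 complete cycles are required.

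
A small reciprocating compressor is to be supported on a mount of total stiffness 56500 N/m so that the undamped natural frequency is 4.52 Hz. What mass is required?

70.1 kg

ω_n = 2πf_n = 2π × 4.52 = 28.40 rad/s.
m = k/ω_n² = 56500/28.40² = 56500/806.6 = 70.05 kg.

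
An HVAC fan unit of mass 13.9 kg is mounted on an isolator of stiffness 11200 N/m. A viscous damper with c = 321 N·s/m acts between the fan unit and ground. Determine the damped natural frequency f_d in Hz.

4.13 Hz

ω_n = √(k/m) = √(11200/13.9) = 28.39 rad/s.
Critical damping c_c = 2√(k·m) = 2√(11200 × 13.9) = 789.1 N·s/m, so ζ = c/c_c = 321/789.1 = 0.4068.
ω_d = ω_n√(1 − ζ²) = 28.39 × √(1 − 0.165) = 25.93 rad/s.
f_d = ω_d/(2π) = 4.127 Hz.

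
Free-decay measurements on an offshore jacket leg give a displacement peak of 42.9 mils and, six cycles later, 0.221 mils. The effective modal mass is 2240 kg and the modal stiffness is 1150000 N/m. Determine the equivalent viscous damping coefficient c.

14000 N·s/m

Logarithmic decrement δ = (1/n)·ln(x₀/x_n) = (1/6)·ln(42.9/0.221) = (1/6)·ln(194.1) = 0.8781.
ζ = δ/√(4π² + δ²) = 0.8781/√(39.48 + 0.771) = 0.8781/6.344 = 0.1384.
c = ζ · 2√(km) = 0.1384 × 2√(1150000 × 2240) = 0.1384 × 101500 = 14050 N·s/m.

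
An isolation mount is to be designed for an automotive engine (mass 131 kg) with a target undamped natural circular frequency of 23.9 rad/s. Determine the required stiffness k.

k = m·ω_n² = 131 × 23.90² = 131 × 571.2 = 74830 N/m.

74800 N/m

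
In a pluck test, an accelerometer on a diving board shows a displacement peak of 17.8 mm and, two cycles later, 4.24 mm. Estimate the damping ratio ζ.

Logarithmic decrement δ = (1/n)·ln(x₀/x_n) = (1/2)·ln(17.8/4.24) = (1/2)·ln(4.198) = 0.7173.
ζ = δ/√(4π² + δ²) = 0.7173/√(39.48 + 0.515) = 0.7173/6.324 = 0.1134.

0.113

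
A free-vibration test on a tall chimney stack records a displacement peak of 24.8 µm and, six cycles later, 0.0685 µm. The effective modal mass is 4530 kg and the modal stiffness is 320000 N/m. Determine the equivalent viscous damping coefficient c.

11800 N·s/m

Logarithmic decrement δ = (1/n)·ln(x₀/x_n) = (1/6)·ln(24.8/0.0685) = (1/6)·ln(362.0) = 0.9820.
ζ = δ/√(4π² + δ²) = 0.9820/√(39.48 + 0.964) = 0.9820/6.359 = 0.1544.
c = ζ · 2√(km) = 0.1544 × 2√(320000 × 4530) = 0.1544 × 76150 = 11760 N·s/m.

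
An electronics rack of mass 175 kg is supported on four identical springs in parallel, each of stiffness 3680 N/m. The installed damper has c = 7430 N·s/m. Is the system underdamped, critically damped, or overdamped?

overdamped

Parallel springs add: k_eq = 4 × 3680 = 14720 N/m.
c_c = 2√(k_eq·m) = 3210 N·s/m; ζ = c/c_c = 7430/3210 = 2.31.
Since ζ > 1 the system is overdamped.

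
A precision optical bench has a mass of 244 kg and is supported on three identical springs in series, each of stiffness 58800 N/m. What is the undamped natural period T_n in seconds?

0.701 s

Series springs: 1/k_eq = 3/58800, so k_eq = 58800/3 = 19600 N/m.
ω_n = √(k_eq/m) = √(19600/244) = √80.33 = 8.963 rad/s.
T_n = 2π/ω_n = 6.283/8.963 = 0.7010 s.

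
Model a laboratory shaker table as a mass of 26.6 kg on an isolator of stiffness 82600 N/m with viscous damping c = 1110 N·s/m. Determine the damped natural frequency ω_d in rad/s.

ω_n = √(k/m) = √(82600/26.6) = 55.72 rad/s.
Critical damping c_c = 2√(k·m) = 2√(82600 × 26.6) = 2965 N·s/m, so ζ = c/c_c = 1110/2965 = 0.3744.
ω_d = ω_n√(1 − ζ²) = 55.72 × √(1 − 0.140) = 51.67 rad/s.

51.7 rad/s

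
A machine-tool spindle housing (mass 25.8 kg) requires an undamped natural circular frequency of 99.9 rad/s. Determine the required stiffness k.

k = m·ω_n² = 25.8 × 99.90² = 25.8 × 9980 = 257500 N/m.

257000 N/m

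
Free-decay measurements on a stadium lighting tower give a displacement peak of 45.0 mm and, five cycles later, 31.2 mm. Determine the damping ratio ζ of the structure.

Logarithmic decrement δ = (1/n)·ln(x₀/x_n) = (1/5)·ln(45.0/31.2) = (1/5)·ln(1.442) = 0.07325.
ζ = δ/√(4π² + δ²) = 0.07325/√(39.48 + 0.00537) = 0.07325/6.284 = 0.01166.

0.0117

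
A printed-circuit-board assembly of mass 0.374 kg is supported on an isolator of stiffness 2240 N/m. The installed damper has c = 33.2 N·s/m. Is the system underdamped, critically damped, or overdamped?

c_c = 2√(k·m) = 57.89 N·s/m; ζ = c/c_c = 33.2/57.89 = 0.574.
Since ζ < 1 the system is underdamped.

underdamped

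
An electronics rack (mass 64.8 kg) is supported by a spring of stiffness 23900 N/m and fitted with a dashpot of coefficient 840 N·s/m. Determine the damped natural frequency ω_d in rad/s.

18.1 rad/s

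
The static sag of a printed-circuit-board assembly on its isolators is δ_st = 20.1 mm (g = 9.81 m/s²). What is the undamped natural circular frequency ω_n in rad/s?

ω_n = √(g/δ_st) = √(9.81/0.0201) = √488.1 = 22.09 rad/s.

22.1 rad/s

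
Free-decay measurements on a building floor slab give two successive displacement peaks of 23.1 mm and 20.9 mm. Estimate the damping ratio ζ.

Logarithmic decrement δ = (1/n)·ln(x₀/x_n) = (1/1)·ln(23.1/20.9) = (1/1)·ln(1.105) = 0.1001.
ζ = δ/√(4π² + δ²) = 0.1001/√(39.48 + 0.0100) = 0.1001/6.284 = 0.01593.

0.0159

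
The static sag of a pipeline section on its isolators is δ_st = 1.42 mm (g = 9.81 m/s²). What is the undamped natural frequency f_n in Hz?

13.2 Hz

ω_n = √(g/δ_st) = √(9.81/0.00142) = √6908 = 83.12 rad/s.
f_n = ω_n/(2π) = 83.12/6.283 = 13.23 Hz.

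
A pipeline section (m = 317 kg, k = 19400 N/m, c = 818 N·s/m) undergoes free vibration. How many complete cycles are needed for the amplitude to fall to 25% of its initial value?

ζ = c/(2√(km)) = 818/(2√(19400 × 317)) = 818/4960 = 0.1649.
Logarithmic decrement δ = 2πζ/√(1 − ζ²) = 2π × 0.1649/√(1 − 0.0272) = 1.051.
x_n/x₀ = e^(−nδ) ≤ 0.25; take ln: n ≥ ln(1/0.25)/δ = 1.386/1.051 = 1.319.
So 2 complete cycles are required.

2 cycles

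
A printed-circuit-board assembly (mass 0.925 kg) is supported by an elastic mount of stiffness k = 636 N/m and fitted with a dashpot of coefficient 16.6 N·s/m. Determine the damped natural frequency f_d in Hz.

ω_n = √(k/m) = √(636.0/0.925) = 26.22 rad/s.
Critical damping c_c = 2√(k·m) = 2√(636.0 × 0.925) = 48.51 N·s/m, so ζ = c/c_c = 16.6/48.51 = 0.3422.
ω_d = ω_n√(1 − ζ²) = 26.22 × √(1 − 0.117) = 24.64 rad/s.
f_d = ω_d/(2π) = 3.921 Hz.

3.92 Hz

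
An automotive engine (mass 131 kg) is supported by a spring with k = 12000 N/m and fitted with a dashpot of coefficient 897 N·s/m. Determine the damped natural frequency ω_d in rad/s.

8.94 rad/s

ω_n = √(k/m) = √(12000/131) = 9.571 rad/s.
Critical damping c_c = 2√(k·m) = 2√(12000 × 131) = 2508 N·s/m, so ζ = c/c_c = 897/2508 = 0.3577.
ω_d = ω_n√(1 − ζ²) = 9.571 × √(1 − 0.128) = 8.938 rad/s.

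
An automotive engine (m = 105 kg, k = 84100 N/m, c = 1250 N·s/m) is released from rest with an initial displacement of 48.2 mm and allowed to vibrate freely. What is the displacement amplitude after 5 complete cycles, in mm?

ζ = c/(2√(km)) = 1250/(2√(84100 × 105)) = 1250/5943 = 0.2103.
Logarithmic decrement δ = 2πζ/√(1 − ζ²) = 2π × 0.2103/√(1 − 0.0442) = 1.352.
After n cycles, x_n/x₀ = e^(−nδ), so x_5 = 48.2 × e^(−5 × 1.352) = 48.2 × 0.001161 = 0.05595 mm.

0.0559 mm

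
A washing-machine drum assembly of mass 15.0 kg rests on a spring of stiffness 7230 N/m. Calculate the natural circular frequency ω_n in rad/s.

22.0 rad/s

ω_n = √(k/m) = √(7230/15.0) = √482.0 = 21.95 rad/s.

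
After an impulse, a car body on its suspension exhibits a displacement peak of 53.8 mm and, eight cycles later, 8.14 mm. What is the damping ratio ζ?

Logarithmic decrement δ = (1/n)·ln(x₀/x_n) = (1/8)·ln(53.8/8.14) = (1/8)·ln(6.609) = 0.2361.
ζ = δ/√(4π² + δ²) = 0.2361/√(39.48 + 0.0557) = 0.2361/6.288 = 0.03754.

0.0375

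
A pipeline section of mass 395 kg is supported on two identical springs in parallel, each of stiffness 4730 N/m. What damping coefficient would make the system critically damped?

Parallel springs add: k_eq = 2 × 4730 = 9460 N/m.
c_c = 2√(k_eq·m) = 2√(9460 × 395) = 2 × 1933 = 3866 N·s/m.

3870 N·s/m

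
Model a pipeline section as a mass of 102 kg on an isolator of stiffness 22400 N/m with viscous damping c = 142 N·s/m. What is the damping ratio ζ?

ω_n = √(k/m) = √(22400/102) = 14.82 rad/s.
Critical damping c_c = 2√(k·m) = 2√(22400 × 102) = 3023 N·s/m, so ζ = c/c_c = 142/3023 = 0.04697.

0.0470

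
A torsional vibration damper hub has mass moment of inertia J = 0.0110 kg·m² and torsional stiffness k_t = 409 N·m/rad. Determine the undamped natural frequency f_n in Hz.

30.7 Hz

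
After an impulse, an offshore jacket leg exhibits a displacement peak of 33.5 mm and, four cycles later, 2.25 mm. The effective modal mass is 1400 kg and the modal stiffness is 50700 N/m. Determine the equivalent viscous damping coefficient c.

1800 N·s/m

Logarithmic decrement δ = (1/n)·ln(x₀/x_n) = (1/4)·ln(33.5/2.25) = (1/4)·ln(14.89) = 0.6752.
ζ = δ/√(4π² + δ²) = 0.6752/√(39.48 + 0.456) = 0.6752/6.319 = 0.1068.
c = ζ · 2√(km) = 0.1068 × 2√(50700 × 1400) = 0.1068 × 16850 = 1800 N·s/m.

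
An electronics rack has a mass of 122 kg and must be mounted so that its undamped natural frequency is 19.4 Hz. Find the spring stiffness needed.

ω_n = 2πf_n = 2π × 19.4 = 121.9 rad/s.
k = m·ω_n² = 122 × 121.9² = 122 × 14860 = 1813000 N/m.

1810000 N/m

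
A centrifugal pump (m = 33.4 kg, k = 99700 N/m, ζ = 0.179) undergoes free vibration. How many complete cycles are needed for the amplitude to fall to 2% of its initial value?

Logarithmic decrement δ = 2πζ/√(1 − ζ²) = 2π × 0.1790/√(1 − 0.0320) = 1.143.
x_n/x₀ = e^(−nδ) ≤ 0.02; take ln: n ≥ ln(1/0.02)/δ = 3.912/1.143 = 3.422.
So 4 complete cycles are required.

4 cycles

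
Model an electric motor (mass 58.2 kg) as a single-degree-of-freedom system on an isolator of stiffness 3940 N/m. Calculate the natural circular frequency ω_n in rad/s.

ω_n = √(k/m) = √(3940/58.2) = √67.70 = 8.228 rad/s.

8.23 rad/s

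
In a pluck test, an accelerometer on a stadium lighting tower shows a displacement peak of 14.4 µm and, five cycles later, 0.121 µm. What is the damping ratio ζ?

0.150

Logarithmic decrement δ = (1/n)·ln(x₀/x_n) = (1/5)·ln(14.4/0.121) = (1/5)·ln(119.0) = 0.9558.
ζ = δ/√(4π² + δ²) = 0.9558/√(39.48 + 0.914) = 0.9558/6.355 = 0.1504.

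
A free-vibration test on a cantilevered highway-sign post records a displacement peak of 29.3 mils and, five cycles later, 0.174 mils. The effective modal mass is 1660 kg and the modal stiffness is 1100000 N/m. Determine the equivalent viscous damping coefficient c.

13800 N·s/m

Logarithmic decrement δ = (1/n)·ln(x₀/x_n) = (1/5)·ln(29.3/0.174) = (1/5)·ln(168.4) = 1.025.
ζ = δ/√(4π² + δ²) = 1.025/√(39.48 + 1.05) = 1.025/6.366 = 0.1610.
c = ζ · 2√(km) = 0.1610 × 2√(1100000 × 1660) = 0.1610 × 85460 = 13760 N·s/m.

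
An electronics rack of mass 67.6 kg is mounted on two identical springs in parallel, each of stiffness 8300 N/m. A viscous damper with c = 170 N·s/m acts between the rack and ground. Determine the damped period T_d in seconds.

0.402 s

Parallel springs add: k_eq = 2 × 8300 = 16600 N/m.
ω_n = √(k_eq/m) = √(16600/67.6) = 15.67 rad/s.
Critical damping c_c = 2√(k_eq·m) = 2√(16600 × 67.6) = 2119 N·s/m, so ζ = c/c_c = 170/2119 = 0.08024.
ω_d = ω_n√(1 − ζ²) = 15.67 × √(1 − 0.00644) = 15.62 rad/s.
T_d = 2π/ω_d = 0.4023 s.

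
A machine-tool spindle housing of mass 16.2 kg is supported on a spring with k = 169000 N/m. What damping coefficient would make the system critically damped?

c_c = 2√(k·m) = 2√(169000 × 16.2) = 2 × 1655 = 3309 N·s/m.

3310 N·s/m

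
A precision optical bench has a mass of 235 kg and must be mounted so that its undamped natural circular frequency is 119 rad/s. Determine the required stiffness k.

3330000 N/m

k = m·ω_n² = 235 × 119.0² = 235 × 14160 = 3328000 N/m.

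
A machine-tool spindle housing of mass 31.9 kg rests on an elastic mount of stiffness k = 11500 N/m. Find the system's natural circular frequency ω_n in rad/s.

19.0 rad/s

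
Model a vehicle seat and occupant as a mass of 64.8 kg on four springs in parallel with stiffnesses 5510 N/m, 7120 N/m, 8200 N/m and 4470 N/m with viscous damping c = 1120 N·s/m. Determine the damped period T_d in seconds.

Parallel springs add: k_eq = 5510 + 7120 + 8200 + 4470 = 25300 N/m.
ω_n = √(k_eq/m) = √(25300/64.8) = 19.76 rad/s.
Critical damping c_c = 2√(k_eq·m) = 2√(25300 × 64.8) = 2561 N·s/m, so ζ = c/c_c = 1120/2561 = 0.4374.
ω_d = ω_n√(1 − ζ²) = 19.76 × √(1 − 0.191) = 17.77 rad/s.
T_d = 2π/ω_d = 0.3536 s.

0.354 s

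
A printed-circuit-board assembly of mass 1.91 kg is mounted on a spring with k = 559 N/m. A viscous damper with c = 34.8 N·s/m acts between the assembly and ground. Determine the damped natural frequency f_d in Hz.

ω_n = √(k/m) = √(559.0/1.91) = 17.11 rad/s.
Critical damping c_c = 2√(k·m) = 2√(559.0 × 1.91) = 65.35 N·s/m, so ζ = c/c_c = 34.8/65.35 = 0.5325.
ω_d = ω_n√(1 − ζ²) = 17.11 × √(1 − 0.284) = 14.48 rad/s.
f_d = ω_d/(2π) = 2.305 Hz.

2.30 Hz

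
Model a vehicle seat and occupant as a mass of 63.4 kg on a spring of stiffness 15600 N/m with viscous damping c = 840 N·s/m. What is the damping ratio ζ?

0.422

ω_n = √(k/m) = √(15600/63.4) = 15.69 rad/s.
Critical damping c_c = 2√(k·m) = 2√(15600 × 63.4) = 1989 N·s/m, so ζ = c/c_c = 840/1989 = 0.4223.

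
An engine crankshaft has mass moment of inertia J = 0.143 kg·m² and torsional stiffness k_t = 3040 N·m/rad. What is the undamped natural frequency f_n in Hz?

ω_n = √(k_t/J) = √(3040/0.143) = √21260 = 145.8 rad/s.
f_n = ω_n/(2π) = 145.8/6.283 = 23.21 Hz.

23.2 Hz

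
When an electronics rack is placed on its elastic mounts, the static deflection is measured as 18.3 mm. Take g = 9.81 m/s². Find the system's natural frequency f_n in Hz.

ω_n = √(g/δ_st) = √(9.81/0.0183) = √536.1 = 23.15 rad/s.
f_n = ω_n/(2π) = 23.15/6.283 = 3.685 Hz.

3.68 Hz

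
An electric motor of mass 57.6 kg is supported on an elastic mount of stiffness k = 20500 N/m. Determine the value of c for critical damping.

c_c = 2√(k·m) = 2√(20500 × 57.6) = 2 × 1087 = 2173 N·s/m.

2170 N·s/m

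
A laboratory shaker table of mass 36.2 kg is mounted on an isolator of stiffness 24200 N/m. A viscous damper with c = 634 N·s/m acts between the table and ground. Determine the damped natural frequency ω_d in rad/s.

24.3 rad/s

ω_n = √(k/m) = √(24200/36.2) = 25.86 rad/s.
Critical damping c_c = 2√(k·m) = 2√(24200 × 36.2) = 1872 N·s/m, so ζ = c/c_c = 634/1872 = 0.3387.
ω_d = ω_n√(1 − ζ²) = 25.86 × √(1 − 0.115) = 24.33 rad/s.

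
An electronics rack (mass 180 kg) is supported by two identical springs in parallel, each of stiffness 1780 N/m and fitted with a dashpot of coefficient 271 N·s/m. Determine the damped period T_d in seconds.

1.43 s

Parallel springs add: k_eq = 2 × 1780 = 3560 N/m.
ω_n = √(k_eq/m) = √(3560/180) = 4.447 rad/s.
Critical damping c_c = 2√(k_eq·m) = 2√(3560 × 180) = 1601 N·s/m, so ζ = c/c_c = 271/1601 = 0.1693.
ω_d = ω_n√(1 − ζ²) = 4.447 × √(1 − 0.0287) = 4.383 rad/s.
T_d = 2π/ω_d = 1.434 s.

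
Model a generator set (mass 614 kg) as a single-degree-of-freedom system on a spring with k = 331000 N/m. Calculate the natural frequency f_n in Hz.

ω_n = √(k/m) = √(331000/614) = √539.1 = 23.22 rad/s.
f_n = ω_n/(2π) = 23.22/6.283 = 3.695 Hz.

3.70 Hz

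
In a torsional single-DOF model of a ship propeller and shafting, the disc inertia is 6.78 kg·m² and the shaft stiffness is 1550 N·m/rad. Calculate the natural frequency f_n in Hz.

2.41 Hz

ω_n = √(k_t/J) = √(1550/6.78) = √228.6 = 15.12 rad/s.
f_n = ω_n/(2π) = 15.12/6.283 = 2.406 Hz.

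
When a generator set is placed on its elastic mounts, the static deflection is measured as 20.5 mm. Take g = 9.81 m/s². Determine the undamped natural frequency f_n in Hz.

3.48 Hz

ω_n = √(g/δ_st) = √(9.81/0.0205) = √478.5 = 21.88 rad/s.
f_n = ω_n/(2π) = 21.88/6.283 = 3.482 Hz.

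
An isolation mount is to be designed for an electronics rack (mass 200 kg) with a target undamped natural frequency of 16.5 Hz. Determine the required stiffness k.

ω_n = 2πf_n = 2π × 16.5 = 103.7 rad/s.
k = m·ω_n² = 200 × 103.7² = 200 × 10750 = 2150000 N/m.

2150000 N/m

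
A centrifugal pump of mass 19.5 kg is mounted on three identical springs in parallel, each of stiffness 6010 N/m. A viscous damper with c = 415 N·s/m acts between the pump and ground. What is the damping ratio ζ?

Parallel springs add: k_eq = 3 × 6010 = 18030 N/m.
ω_n = √(k_eq/m) = √(18030/19.5) = 30.41 rad/s.
Critical damping c_c = 2√(k_eq·m) = 2√(18030 × 19.5) = 1186 N·s/m, so ζ = c/c_c = 415/1186 = 0.3499.

0.350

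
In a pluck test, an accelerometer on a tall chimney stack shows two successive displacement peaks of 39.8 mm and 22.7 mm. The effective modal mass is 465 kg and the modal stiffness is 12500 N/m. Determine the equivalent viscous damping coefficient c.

Logarithmic decrement δ = (1/n)·ln(x₀/x_n) = (1/1)·ln(39.8/22.7) = (1/1)·ln(1.753) = 0.5615.
ζ = δ/√(4π² + δ²) = 0.5615/√(39.48 + 0.315) = 0.5615/6.308 = 0.08901.
c = ζ · 2√(km) = 0.08901 × 2√(12500 × 465) = 0.08901 × 4822 = 429.2 N·s/m.

429 N·s/m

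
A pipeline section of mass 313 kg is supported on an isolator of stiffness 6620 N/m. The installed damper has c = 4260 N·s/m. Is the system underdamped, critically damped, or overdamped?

c_c = 2√(k·m) = 2879 N·s/m; ζ = c/c_c = 4260/2879 = 1.48.
Since ζ > 1 the system is overdamped.

overdamped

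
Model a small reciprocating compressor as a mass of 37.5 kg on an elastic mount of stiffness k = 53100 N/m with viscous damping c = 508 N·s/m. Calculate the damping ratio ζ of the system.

0.180

ω_n = √(k/m) = √(53100/37.5) = 37.63 rad/s.
Critical damping c_c = 2√(k·m) = 2√(53100 × 37.5) = 2822 N·s/m, so ζ = c/c_c = 508/2822 = 0.1800.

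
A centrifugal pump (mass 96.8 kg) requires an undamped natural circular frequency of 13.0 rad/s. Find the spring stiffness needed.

16400 N/m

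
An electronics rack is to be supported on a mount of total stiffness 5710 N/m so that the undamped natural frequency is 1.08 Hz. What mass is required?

124 kg

ω_n = 2πf_n = 2π × 1.08 = 6.786 rad/s.
m = k/ω_n² = 5710/6.786² = 5710/46.05 = 124.0 kg.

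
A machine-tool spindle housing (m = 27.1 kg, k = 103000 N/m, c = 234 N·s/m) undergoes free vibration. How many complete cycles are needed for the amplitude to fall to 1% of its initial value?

ζ = c/(2√(km)) = 234/(2√(103000 × 27.1)) = 234/3341 = 0.07003.
Logarithmic decrement δ = 2πζ/√(1 − ζ²) = 2π × 0.07003/√(1 − 0.00490) = 0.4411.
x_n/x₀ = e^(−nδ) ≤ 0.01; take ln: n ≥ ln(1/0.01)/δ = 4.605/0.4411 = 10.44.
So 11 complete cycles are required.

11 cycles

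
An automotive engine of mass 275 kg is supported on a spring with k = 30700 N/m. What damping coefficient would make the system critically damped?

5810 N·s/m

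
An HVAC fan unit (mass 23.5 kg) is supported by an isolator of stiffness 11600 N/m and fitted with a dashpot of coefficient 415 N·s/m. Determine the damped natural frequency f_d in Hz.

3.24 Hz

ω_n = √(k/m) = √(11600/23.5) = 22.22 rad/s.
Critical damping c_c = 2√(k·m) = 2√(11600 × 23.5) = 1044 N·s/m, so ζ = c/c_c = 415/1044 = 0.3974.
ω_d = ω_n√(1 − ζ²) = 22.22 × √(1 − 0.158) = 20.39 rad/s.
f_d = ω_d/(2π) = 3.245 Hz.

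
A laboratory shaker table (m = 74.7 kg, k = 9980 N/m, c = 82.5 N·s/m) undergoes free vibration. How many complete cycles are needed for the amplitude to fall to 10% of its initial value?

8 cycles

ζ = c/(2√(km)) = 82.5/(2√(9980 × 74.7)) = 82.5/1727 = 0.04777.
Logarithmic decrement δ = 2πζ/√(1 − ζ²) = 2π × 0.04777/√(1 − 0.00228) = 0.3005.
x_n/x₀ = e^(−nδ) ≤ 0.1; take ln: n ≥ ln(1/0.1)/δ = 2.303/0.3005 = 7.662.
So 8 complete cycles are required.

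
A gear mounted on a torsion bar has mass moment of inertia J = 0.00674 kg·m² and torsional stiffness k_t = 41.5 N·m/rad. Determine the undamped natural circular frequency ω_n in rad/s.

78.5 rad/s

ω_n = √(k_t/J) = √(41.5/0.00674) = √6157 = 78.47 rad/s.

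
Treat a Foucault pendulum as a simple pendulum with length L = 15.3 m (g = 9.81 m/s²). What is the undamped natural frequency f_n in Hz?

0.127 Hz

For a simple pendulum ω_n = √(g/L) = √(9.81/15.3) = √0.6412 = 0.8007 rad/s.
f_n = ω_n/(2π) = 0.8007/6.283 = 0.1274 Hz.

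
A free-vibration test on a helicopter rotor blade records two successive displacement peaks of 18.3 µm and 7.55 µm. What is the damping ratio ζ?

0.140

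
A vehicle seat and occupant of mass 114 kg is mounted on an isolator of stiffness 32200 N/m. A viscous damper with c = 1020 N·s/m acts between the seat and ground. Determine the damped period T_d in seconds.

ω_n = √(k/m) = √(32200/114) = 16.81 rad/s.
Critical damping c_c = 2√(k·m) = 2√(32200 × 114) = 3832 N·s/m, so ζ = c/c_c = 1020/3832 = 0.2662.
ω_d = ω_n√(1 − ζ²) = 16.81 × √(1 − 0.0709) = 16.20 rad/s.
T_d = 2π/ω_d = 0.3878 s.

0.388 s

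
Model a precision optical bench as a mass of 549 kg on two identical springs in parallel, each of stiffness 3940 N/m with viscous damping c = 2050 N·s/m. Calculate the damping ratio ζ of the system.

0.493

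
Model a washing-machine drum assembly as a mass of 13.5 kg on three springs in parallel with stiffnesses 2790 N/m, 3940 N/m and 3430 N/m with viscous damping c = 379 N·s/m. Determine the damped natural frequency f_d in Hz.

3.75 Hz

Parallel springs add: k_eq = 2790 + 3940 + 3430 = 10160 N/m.
ω_n = √(k_eq/m) = √(10160/13.5) = 27.43 rad/s.
Critical damping c_c = 2√(k_eq·m) = 2√(10160 × 13.5) = 740.7 N·s/m, so ζ = c/c_c = 379/740.7 = 0.5117.
ω_d = ω_n√(1 − ζ²) = 27.43 × √(1 − 0.262) = 23.57 rad/s.
f_d = ω_d/(2π) = 3.751 Hz.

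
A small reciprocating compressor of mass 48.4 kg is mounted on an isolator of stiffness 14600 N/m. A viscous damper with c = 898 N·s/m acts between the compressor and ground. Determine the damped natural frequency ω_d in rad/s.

14.7 rad/s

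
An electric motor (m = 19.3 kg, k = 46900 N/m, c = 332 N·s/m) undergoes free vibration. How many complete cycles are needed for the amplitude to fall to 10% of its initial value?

3 cycles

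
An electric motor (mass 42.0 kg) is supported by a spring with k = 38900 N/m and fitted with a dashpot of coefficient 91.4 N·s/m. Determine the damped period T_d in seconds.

0.207 s

ω_n = √(k/m) = √(38900/42.0) = 30.43 rad/s.
Critical damping c_c = 2√(k·m) = 2√(38900 × 42.0) = 2556 N·s/m, so ζ = c/c_c = 91.4/2556 = 0.03575.
ω_d = ω_n√(1 − ζ²) = 30.43 × √(1 − 0.00128) = 30.41 rad/s.
T_d = 2π/ω_d = 0.2066 s.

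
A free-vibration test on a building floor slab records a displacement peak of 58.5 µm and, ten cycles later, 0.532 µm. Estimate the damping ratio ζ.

0.0746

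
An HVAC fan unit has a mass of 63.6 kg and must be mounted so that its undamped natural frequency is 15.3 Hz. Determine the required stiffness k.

588000 N/m

ω_n = 2πf_n = 2π × 15.3 = 96.13 rad/s.
k = m·ω_n² = 63.6 × 96.13² = 63.6 × 9242 = 587800 N/m.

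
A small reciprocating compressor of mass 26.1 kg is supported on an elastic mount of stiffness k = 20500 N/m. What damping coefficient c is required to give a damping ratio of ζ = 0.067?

98.0 N·s/m

c_c = 2√(k·m) = 2√(20500 × 26.1) = 1463 N·s/m.
c = ζ·c_c = 0.067 × 1463 = 98.02 N·s/m.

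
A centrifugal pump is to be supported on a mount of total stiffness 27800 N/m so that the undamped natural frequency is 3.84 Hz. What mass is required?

ω_n = 2πf_n = 2π × 3.84 = 24.13 rad/s.
m = k/ω_n² = 27800/24.13² = 27800/582.1 = 47.76 kg.

47.8 kg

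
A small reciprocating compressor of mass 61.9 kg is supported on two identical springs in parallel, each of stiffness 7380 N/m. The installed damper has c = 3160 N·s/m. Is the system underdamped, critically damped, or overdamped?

overdamped

Parallel springs add: k_eq = 2 × 7380 = 14760 N/m.
c_c = 2√(k_eq·m) = 1912 N·s/m; ζ = c/c_c = 3160/1912 = 1.65.
Since ζ > 1 the system is overdamped.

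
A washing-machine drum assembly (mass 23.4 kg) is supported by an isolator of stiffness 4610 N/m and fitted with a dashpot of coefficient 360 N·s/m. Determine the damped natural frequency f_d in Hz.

1.87 Hz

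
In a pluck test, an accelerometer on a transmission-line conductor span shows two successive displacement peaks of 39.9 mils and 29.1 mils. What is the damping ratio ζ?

Logarithmic decrement δ = (1/n)·ln(x₀/x_n) = (1/1)·ln(39.9/29.1) = (1/1)·ln(1.371) = 0.3156.
ζ = δ/√(4π² + δ²) = 0.3156/√(39.48 + 0.0996) = 0.3156/6.291 = 0.05017.

0.0502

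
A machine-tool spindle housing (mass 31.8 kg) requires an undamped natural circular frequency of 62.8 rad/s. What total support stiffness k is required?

k = m·ω_n² = 31.8 × 62.80² = 31.8 × 3944 = 125400 N/m.

125000 N/m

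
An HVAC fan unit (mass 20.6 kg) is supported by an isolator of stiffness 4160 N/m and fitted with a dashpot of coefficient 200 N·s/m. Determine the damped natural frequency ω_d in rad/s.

13.4 rad/s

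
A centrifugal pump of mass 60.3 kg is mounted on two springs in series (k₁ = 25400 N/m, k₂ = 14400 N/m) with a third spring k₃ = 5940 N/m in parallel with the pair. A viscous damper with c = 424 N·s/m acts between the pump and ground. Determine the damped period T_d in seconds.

Series pair: k_s = k₁k₂/(k₁+k₂) = (25400)(14400)/(25400 + 14400) = 9190 N/m. In parallel with k₃: k_eq = 9190 + 5940 = 15130 N/m.
ω_n = √(k_eq/m) = √(15130/60.3) = 15.84 rad/s.
Critical damping c_c = 2√(k_eq·m) = 2√(15130 × 60.3) = 1910 N·s/m, so ζ = c/c_c = 424/1910 = 0.2220.
ω_d = ω_n√(1 − ζ²) = 15.84 × √(1 − 0.0493) = 15.45 rad/s.
T_d = 2π/ω_d = 0.4068 s.

0.407 s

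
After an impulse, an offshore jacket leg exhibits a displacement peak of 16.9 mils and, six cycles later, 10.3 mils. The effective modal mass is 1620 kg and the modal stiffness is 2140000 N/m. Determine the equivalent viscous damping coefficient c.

Logarithmic decrement δ = (1/n)·ln(x₀/x_n) = (1/6)·ln(16.9/10.3) = (1/6)·ln(1.641) = 0.08253.
ζ = δ/√(4π² + δ²) = 0.08253/√(39.48 + 0.00681) = 0.08253/6.284 = 0.01313.
c = ζ · 2√(km) = 0.01313 × 2√(2140000 × 1620) = 0.01313 × 117800 = 1547 N·s/m.

1550 N·s/m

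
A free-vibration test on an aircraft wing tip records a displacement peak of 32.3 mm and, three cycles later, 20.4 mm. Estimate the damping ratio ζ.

Logarithmic decrement δ = (1/n)·ln(x₀/x_n) = (1/3)·ln(32.3/20.4) = (1/3)·ln(1.583) = 0.1532.
ζ = δ/√(4π² + δ²) = 0.1532/√(39.48 + 0.0235) = 0.1532/6.285 = 0.02437.

0.0244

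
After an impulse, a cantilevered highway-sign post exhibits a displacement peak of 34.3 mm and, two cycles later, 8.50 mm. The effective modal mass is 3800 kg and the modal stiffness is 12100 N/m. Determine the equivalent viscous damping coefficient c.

1500 N·s/m

Logarithmic decrement δ = (1/n)·ln(x₀/x_n) = (1/2)·ln(34.3/8.50) = (1/2)·ln(4.035) = 0.6975.
ζ = δ/√(4π² + δ²) = 0.6975/√(39.48 + 0.487) = 0.6975/6.322 = 0.1103.
c = ζ · 2√(km) = 0.1103 × 2√(12100 × 3800) = 0.1103 × 13560 = 1496 N·s/m.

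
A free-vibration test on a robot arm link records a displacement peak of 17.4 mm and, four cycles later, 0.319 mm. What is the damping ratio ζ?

Logarithmic decrement δ = (1/n)·ln(x₀/x_n) = (1/4)·ln(17.4/0.319) = (1/4)·ln(54.55) = 0.9998.
ζ = δ/√(4π² + δ²) = 0.9998/√(39.48 + 1.00) = 0.9998/6.362 = 0.1571.

0.157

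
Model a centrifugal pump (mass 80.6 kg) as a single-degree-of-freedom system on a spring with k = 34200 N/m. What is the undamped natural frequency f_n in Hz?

3.28 Hz

ω_n = √(k/m) = √(34200/80.6) = √424.3 = 20.60 rad/s.
f_n = ω_n/(2π) = 20.60/6.283 = 3.278 Hz.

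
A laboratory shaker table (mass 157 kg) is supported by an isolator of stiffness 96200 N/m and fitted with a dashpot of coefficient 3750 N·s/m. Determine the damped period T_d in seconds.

0.290 s

ω_n = √(k/m) = √(96200/157) = 24.75 rad/s.
Critical damping c_c = 2√(k·m) = 2√(96200 × 157) = 7773 N·s/m, so ζ = c/c_c = 3750/7773 = 0.4825.
ω_d = ω_n√(1 − ζ²) = 24.75 × √(1 − 0.233) = 21.68 rad/s.
T_d = 2π/ω_d = 0.2898 s.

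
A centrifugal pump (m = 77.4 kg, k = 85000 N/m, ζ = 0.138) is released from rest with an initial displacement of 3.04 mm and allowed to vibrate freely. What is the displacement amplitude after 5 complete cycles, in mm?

Logarithmic decrement δ = 2πζ/√(1 − ζ²) = 2π × 0.1380/√(1 − 0.0190) = 0.8755.
After n cycles, x_n/x₀ = e^(−nδ), so x_5 = 3.04 × e^(−5 × 0.8755) = 3.04 × 0.01256 = 0.03818 mm.

0.0382 mm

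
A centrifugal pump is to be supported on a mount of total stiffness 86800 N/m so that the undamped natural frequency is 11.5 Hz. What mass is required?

16.6 kg

ω_n = 2πf_n = 2π × 11.5 = 72.26 rad/s.
m = k/ω_n² = 86800/72.26² = 86800/5221 = 16.63 kg.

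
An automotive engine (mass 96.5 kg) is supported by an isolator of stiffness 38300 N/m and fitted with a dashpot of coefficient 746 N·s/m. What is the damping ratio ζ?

ω_n = √(k/m) = √(38300/96.5) = 19.92 rad/s.
Critical damping c_c = 2√(k·m) = 2√(38300 × 96.5) = 3845 N·s/m, so ζ = c/c_c = 746/3845 = 0.1940.

0.194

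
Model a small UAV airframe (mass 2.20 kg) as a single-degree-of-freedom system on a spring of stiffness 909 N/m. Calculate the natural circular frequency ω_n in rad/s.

20.3 rad/s

ω_n = √(k/m) = √(909.0/2.20) = √413.2 = 20.33 rad/s.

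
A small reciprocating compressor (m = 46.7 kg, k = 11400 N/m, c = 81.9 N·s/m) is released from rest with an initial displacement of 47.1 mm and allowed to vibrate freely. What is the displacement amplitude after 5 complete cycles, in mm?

ζ = c/(2√(km)) = 81.9/(2√(11400 × 46.7)) = 81.9/1459 = 0.05612.
Logarithmic decrement δ = 2πζ/√(1 − ζ²) = 2π × 0.05612/√(1 − 0.00315) = 0.3532.
After n cycles, x_n/x₀ = e^(−nδ), so x_5 = 47.1 × e^(−5 × 0.3532) = 47.1 × 0.1710 = 8.055 mm.

8.06 mm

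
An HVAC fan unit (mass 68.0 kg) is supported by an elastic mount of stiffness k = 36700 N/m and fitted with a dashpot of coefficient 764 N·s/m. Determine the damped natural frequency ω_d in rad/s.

ω_n = √(k/m) = √(36700/68.0) = 23.23 rad/s.
Critical damping c_c = 2√(k·m) = 2√(36700 × 68.0) = 3159 N·s/m, so ζ = c/c_c = 764/3159 = 0.2418.
ω_d = ω_n√(1 − ζ²) = 23.23 × √(1 − 0.0585) = 22.54 rad/s.

22.5 rad/s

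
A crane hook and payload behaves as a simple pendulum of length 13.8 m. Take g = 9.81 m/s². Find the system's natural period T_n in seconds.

For a simple pendulum ω_n = √(g/L) = √(9.81/13.8) = √0.7109 = 0.8431 rad/s.
T_n = 2π/ω_n = 6.283/0.8431 = 7.452 s.

7.45 s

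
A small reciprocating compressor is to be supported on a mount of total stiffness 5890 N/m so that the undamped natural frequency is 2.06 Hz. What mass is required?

35.2 kg

ω_n = 2πf_n = 2π × 2.06 = 12.94 rad/s.
m = k/ω_n² = 5890/12.94² = 5890/167.5 = 35.16 kg.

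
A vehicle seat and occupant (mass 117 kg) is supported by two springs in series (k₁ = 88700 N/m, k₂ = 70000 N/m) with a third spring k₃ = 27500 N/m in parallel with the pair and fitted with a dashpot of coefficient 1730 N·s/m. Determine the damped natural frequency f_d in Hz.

Series pair: k_s = k₁k₂/(k₁+k₂) = (88700)(70000)/(88700 + 70000) = 39120 N/m. In parallel with k₃: k_eq = 39120 + 27500 = 66620 N/m.
ω_n = √(k_eq/m) = √(66620/117) = 23.86 rad/s.
Critical damping c_c = 2√(k_eq·m) = 2√(66620 × 117) = 5584 N·s/m, so ζ = c/c_c = 1730/5584 = 0.3098.
ω_d = ω_n√(1 − ζ²) = 23.86 × √(1 − 0.0960) = 22.69 rad/s.
f_d = ω_d/(2π) = 3.611 Hz.

3.61 Hz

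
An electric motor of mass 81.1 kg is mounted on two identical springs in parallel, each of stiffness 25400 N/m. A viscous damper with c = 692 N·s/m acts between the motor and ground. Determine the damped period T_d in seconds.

0.255 s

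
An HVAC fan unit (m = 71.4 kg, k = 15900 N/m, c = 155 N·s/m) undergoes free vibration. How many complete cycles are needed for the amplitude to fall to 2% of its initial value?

ζ = c/(2√(km)) = 155/(2√(15900 × 71.4)) = 155/2131 = 0.07274.
Logarithmic decrement δ = 2πζ/√(1 − ζ²) = 2π × 0.07274/√(1 − 0.00529) = 0.4582.
x_n/x₀ = e^(−nδ) ≤ 0.02; take ln: n ≥ ln(1/0.02)/δ = 3.912/0.4582 = 8.537.
So 9 complete cycles are required.

9 cycles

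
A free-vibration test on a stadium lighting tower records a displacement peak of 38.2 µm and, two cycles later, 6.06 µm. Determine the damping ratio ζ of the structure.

Logarithmic decrement δ = (1/n)·ln(x₀/x_n) = (1/2)·ln(38.2/6.06) = (1/2)·ln(6.304) = 0.9206.
ζ = δ/√(4π² + δ²) = 0.9206/√(39.48 + 0.847) = 0.9206/6.350 = 0.1450.

0.145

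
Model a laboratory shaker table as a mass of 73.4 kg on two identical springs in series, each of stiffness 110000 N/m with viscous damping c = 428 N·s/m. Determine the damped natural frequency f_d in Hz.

4.33 Hz

Series springs: 1/k_eq = 2/110000, so k_eq = 110000/2 = 55000 N/m.
ω_n = √(k_eq/m) = √(55000/73.4) = 27.37 rad/s.
Critical damping c_c = 2√(k_eq·m) = 2√(55000 × 73.4) = 4018 N·s/m, so ζ = c/c_c = 428/4018 = 0.1065.
ω_d = ω_n√(1 − ζ²) = 27.37 × √(1 − 0.0113) = 27.22 rad/s.
f_d = ω_d/(2π) = 4.332 Hz.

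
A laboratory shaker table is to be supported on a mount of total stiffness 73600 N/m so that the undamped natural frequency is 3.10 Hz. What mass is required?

ω_n = 2πf_n = 2π × 3.10 = 19.48 rad/s.
m = k/ω_n² = 73600/19.48² = 73600/379.4 = 194.0 kg.

194 kg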